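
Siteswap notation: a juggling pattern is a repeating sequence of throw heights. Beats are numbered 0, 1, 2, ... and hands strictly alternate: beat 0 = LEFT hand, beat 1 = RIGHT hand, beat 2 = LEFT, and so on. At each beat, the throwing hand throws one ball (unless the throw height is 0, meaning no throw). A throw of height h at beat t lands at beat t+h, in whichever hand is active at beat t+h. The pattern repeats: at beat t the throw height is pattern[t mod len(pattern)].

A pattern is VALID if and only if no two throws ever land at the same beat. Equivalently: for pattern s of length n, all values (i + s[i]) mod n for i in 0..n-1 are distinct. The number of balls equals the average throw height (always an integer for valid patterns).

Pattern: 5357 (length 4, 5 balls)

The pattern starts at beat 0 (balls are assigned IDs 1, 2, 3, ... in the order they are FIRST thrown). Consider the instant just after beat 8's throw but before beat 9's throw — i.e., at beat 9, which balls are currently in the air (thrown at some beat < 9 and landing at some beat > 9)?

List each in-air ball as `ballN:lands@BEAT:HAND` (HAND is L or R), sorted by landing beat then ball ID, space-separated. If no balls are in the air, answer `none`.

Beat 0 (L): throw ball1 h=5 -> lands@5:R; in-air after throw: [b1@5:R]
Beat 1 (R): throw ball2 h=3 -> lands@4:L; in-air after throw: [b2@4:L b1@5:R]
Beat 2 (L): throw ball3 h=5 -> lands@7:R; in-air after throw: [b2@4:L b1@5:R b3@7:R]
Beat 3 (R): throw ball4 h=7 -> lands@10:L; in-air after throw: [b2@4:L b1@5:R b3@7:R b4@10:L]
Beat 4 (L): throw ball2 h=5 -> lands@9:R; in-air after throw: [b1@5:R b3@7:R b2@9:R b4@10:L]
Beat 5 (R): throw ball1 h=3 -> lands@8:L; in-air after throw: [b3@7:R b1@8:L b2@9:R b4@10:L]
Beat 6 (L): throw ball5 h=5 -> lands@11:R; in-air after throw: [b3@7:R b1@8:L b2@9:R b4@10:L b5@11:R]
Beat 7 (R): throw ball3 h=7 -> lands@14:L; in-air after throw: [b1@8:L b2@9:R b4@10:L b5@11:R b3@14:L]
Beat 8 (L): throw ball1 h=5 -> lands@13:R; in-air after throw: [b2@9:R b4@10:L b5@11:R b1@13:R b3@14:L]
Beat 9 (R): throw ball2 h=3 -> lands@12:L; in-air after throw: [b4@10:L b5@11:R b2@12:L b1@13:R b3@14:L]

Answer: ball4:lands@10:L ball5:lands@11:R ball1:lands@13:R ball3:lands@14:L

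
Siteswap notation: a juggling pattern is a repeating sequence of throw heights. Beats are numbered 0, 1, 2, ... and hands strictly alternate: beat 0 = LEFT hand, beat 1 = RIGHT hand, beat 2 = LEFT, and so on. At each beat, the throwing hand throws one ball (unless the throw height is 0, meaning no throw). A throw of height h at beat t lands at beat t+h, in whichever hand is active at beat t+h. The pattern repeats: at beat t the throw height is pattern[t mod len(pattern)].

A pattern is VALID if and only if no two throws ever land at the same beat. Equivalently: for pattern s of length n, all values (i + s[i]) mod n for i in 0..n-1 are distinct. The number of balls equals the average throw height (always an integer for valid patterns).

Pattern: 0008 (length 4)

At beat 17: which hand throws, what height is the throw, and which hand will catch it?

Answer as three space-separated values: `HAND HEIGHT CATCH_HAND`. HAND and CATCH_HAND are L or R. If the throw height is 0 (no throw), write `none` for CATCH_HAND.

Answer: R 0 none

Derivation:
Beat 17: 17 mod 2 = 1, so hand = R
Throw height = pattern[17 mod 4] = pattern[1] = 0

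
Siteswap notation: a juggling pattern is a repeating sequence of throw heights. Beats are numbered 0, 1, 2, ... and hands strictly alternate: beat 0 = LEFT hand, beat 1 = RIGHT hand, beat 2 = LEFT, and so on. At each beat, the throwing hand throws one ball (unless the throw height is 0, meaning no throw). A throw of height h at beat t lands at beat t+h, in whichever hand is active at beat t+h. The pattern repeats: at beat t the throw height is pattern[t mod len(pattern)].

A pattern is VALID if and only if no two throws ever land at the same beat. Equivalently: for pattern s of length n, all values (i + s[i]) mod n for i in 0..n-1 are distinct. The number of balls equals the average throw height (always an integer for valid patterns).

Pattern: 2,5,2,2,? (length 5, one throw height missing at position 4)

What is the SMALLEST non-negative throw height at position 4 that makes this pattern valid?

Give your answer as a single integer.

Answer: 4

Derivation:
i=0: (0 + 2) mod 5 = 2
i=1: (1 + 5) mod 5 = 1
i=2: (2 + 2) mod 5 = 4
i=3: (3 + 2) mod 5 = 0
i=4: s[i]=? (unknown)
Known residues: [0, 1, 2, 4]; need a permutation of 0..4, so missing residue r = 3
Need (4 + s) mod 5 = 3; smallest s = (3 - 4) mod 5 = 4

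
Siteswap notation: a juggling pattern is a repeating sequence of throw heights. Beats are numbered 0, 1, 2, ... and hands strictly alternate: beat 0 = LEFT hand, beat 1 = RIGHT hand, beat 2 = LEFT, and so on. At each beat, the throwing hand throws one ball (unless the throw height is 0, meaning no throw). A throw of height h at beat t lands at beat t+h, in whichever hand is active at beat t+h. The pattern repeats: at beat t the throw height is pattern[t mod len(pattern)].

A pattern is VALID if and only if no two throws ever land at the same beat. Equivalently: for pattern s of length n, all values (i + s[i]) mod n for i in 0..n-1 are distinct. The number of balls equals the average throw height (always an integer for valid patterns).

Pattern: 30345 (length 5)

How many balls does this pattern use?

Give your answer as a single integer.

Pattern = [3, 0, 3, 4, 5], length n = 5
  position 0: throw height = 3, running sum = 3
  position 1: throw height = 0, running sum = 3
  position 2: throw height = 3, running sum = 6
  position 3: throw height = 4, running sum = 10
  position 4: throw height = 5, running sum = 15
Total sum = 15; balls = sum / n = 15 / 5 = 3

Answer: 3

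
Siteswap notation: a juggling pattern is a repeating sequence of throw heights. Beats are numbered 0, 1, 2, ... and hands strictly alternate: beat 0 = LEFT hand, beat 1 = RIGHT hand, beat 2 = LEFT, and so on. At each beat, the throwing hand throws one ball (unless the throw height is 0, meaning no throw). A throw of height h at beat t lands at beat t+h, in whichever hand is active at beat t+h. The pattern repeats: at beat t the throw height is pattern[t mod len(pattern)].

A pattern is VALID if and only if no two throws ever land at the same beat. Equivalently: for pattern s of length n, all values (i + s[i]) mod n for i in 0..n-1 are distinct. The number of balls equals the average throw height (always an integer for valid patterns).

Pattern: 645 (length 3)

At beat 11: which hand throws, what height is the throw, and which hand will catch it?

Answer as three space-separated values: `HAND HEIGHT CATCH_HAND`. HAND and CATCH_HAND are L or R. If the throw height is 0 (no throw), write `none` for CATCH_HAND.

Beat 11: 11 mod 2 = 1, so hand = R
Throw height = pattern[11 mod 3] = pattern[2] = 5
Lands at beat 11+5=16, 16 mod 2 = 0, so catch hand = L

Answer: R 5 L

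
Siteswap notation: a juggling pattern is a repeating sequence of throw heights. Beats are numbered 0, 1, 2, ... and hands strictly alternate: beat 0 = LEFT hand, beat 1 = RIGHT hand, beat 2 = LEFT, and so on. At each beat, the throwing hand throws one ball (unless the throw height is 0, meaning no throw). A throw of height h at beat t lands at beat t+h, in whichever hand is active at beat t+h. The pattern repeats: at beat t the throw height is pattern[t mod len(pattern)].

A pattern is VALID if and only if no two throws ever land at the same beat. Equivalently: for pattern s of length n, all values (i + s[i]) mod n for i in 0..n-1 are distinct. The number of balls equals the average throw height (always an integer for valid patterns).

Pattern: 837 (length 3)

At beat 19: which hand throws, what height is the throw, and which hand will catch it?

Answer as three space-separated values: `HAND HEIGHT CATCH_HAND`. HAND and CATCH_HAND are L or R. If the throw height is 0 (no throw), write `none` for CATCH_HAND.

Answer: R 3 L

Derivation:
Beat 19: 19 mod 2 = 1, so hand = R
Throw height = pattern[19 mod 3] = pattern[1] = 3
Lands at beat 19+3=22, 22 mod 2 = 0, so catch hand = L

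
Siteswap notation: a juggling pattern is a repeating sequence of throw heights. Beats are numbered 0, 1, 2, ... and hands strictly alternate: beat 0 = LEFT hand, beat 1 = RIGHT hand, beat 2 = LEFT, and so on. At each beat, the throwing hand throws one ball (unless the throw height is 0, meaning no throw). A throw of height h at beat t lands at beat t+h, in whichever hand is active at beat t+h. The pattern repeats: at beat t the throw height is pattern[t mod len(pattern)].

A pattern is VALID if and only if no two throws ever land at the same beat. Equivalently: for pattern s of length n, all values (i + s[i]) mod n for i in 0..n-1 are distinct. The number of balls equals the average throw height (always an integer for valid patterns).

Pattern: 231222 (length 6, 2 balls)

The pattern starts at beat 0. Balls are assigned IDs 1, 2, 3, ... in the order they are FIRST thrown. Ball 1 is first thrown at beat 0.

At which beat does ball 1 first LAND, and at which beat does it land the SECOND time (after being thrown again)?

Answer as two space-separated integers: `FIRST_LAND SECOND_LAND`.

Answer: 2 3

Derivation:
Beat 0 (L): throw ball1 h=2 -> lands@2:L; in-air after throw: [b1@2:L]
Beat 1 (R): throw ball2 h=3 -> lands@4:L; in-air after throw: [b1@2:L b2@4:L]
Beat 2 (L): throw ball1 h=1 -> lands@3:R; in-air after throw: [b1@3:R b2@4:L]
Beat 3 (R): throw ball1 h=2 -> lands@5:R; in-air after throw: [b2@4:L b1@5:R]
Ball 1: thrown@0 h=2 -> first land @2; rethrown@2 h=1 -> second land @3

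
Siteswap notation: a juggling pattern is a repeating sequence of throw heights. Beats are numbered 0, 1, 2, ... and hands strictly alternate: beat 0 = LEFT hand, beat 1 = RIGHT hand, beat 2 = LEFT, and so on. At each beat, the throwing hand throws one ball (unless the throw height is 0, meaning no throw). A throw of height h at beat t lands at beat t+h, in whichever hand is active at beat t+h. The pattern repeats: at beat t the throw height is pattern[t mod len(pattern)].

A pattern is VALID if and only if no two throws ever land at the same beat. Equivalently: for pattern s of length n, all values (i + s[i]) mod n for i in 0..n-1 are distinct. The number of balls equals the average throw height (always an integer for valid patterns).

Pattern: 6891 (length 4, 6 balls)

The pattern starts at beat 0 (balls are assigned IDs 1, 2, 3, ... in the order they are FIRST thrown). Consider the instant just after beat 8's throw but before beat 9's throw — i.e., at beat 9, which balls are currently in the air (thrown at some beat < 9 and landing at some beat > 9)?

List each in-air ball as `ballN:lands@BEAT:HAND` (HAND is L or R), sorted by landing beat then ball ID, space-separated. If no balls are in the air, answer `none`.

Answer: ball4:lands@10:L ball3:lands@11:R ball5:lands@13:R ball6:lands@14:L ball1:lands@15:R

Derivation:
Beat 0 (L): throw ball1 h=6 -> lands@6:L; in-air after throw: [b1@6:L]
Beat 1 (R): throw ball2 h=8 -> lands@9:R; in-air after throw: [b1@6:L b2@9:R]
Beat 2 (L): throw ball3 h=9 -> lands@11:R; in-air after throw: [b1@6:L b2@9:R b3@11:R]
Beat 3 (R): throw ball4 h=1 -> lands@4:L; in-air after throw: [b4@4:L b1@6:L b2@9:R b3@11:R]
Beat 4 (L): throw ball4 h=6 -> lands@10:L; in-air after throw: [b1@6:L b2@9:R b4@10:L b3@11:R]
Beat 5 (R): throw ball5 h=8 -> lands@13:R; in-air after throw: [b1@6:L b2@9:R b4@10:L b3@11:R b5@13:R]
Beat 6 (L): throw ball1 h=9 -> lands@15:R; in-air after throw: [b2@9:R b4@10:L b3@11:R b5@13:R b1@15:R]
Beat 7 (R): throw ball6 h=1 -> lands@8:L; in-air after throw: [b6@8:L b2@9:R b4@10:L b3@11:R b5@13:R b1@15:R]
Beat 8 (L): throw ball6 h=6 -> lands@14:L; in-air after throw: [b2@9:R b4@10:L b3@11:R b5@13:R b6@14:L b1@15:R]
Beat 9 (R): throw ball2 h=8 -> lands@17:R; in-air after throw: [b4@10:L b3@11:R b5@13:R b6@14:L b1@15:R b2@17:R]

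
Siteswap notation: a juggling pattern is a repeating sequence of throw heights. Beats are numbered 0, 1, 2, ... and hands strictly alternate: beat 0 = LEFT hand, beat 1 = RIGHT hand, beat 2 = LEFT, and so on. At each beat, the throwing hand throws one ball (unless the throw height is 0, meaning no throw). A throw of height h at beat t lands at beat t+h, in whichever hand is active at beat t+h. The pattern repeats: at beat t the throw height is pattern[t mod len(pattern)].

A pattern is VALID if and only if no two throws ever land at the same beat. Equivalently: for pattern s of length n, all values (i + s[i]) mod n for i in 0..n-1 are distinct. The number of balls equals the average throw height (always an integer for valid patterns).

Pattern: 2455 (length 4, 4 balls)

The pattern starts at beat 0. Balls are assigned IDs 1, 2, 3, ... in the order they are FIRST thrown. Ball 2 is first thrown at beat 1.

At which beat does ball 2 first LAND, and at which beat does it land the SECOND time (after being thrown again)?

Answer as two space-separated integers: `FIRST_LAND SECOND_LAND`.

Beat 0 (L): throw ball1 h=2 -> lands@2:L; in-air after throw: [b1@2:L]
Beat 1 (R): throw ball2 h=4 -> lands@5:R; in-air after throw: [b1@2:L b2@5:R]
Beat 2 (L): throw ball1 h=5 -> lands@7:R; in-air after throw: [b2@5:R b1@7:R]
Beat 3 (R): throw ball3 h=5 -> lands@8:L; in-air after throw: [b2@5:R b1@7:R b3@8:L]
Beat 4 (L): throw ball4 h=2 -> lands@6:L; in-air after throw: [b2@5:R b4@6:L b1@7:R b3@8:L]
Beat 5 (R): throw ball2 h=4 -> lands@9:R; in-air after throw: [b4@6:L b1@7:R b3@8:L b2@9:R]
Beat 6 (L): throw ball4 h=5 -> lands@11:R; in-air after throw: [b1@7:R b3@8:L b2@9:R b4@11:R]
Beat 7 (R): throw ball1 h=5 -> lands@12:L; in-air after throw: [b3@8:L b2@9:R b4@11:R b1@12:L]
Beat 8 (L): throw ball3 h=2 -> lands@10:L; in-air after throw: [b2@9:R b3@10:L b4@11:R b1@12:L]
Beat 9 (R): throw ball2 h=4 -> lands@13:R; in-air after throw: [b3@10:L b4@11:R b1@12:L b2@13:R]
Ball 2: thrown@1 h=4 -> first land @5; rethrown@5 h=4 -> second land @9

Answer: 5 9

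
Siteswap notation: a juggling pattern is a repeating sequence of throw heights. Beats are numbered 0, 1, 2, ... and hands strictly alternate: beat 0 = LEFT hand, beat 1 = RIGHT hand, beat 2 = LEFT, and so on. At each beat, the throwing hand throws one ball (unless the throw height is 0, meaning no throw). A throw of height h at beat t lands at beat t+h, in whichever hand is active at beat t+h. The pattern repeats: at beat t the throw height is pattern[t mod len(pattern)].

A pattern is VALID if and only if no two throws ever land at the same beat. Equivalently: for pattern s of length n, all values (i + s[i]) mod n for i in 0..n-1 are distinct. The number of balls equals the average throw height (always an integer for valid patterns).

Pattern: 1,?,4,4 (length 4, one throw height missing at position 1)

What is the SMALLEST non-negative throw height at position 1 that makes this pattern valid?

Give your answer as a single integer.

i=0: (0 + 1) mod 4 = 1
i=1: s[i]=? (unknown)
i=2: (2 + 4) mod 4 = 2
i=3: (3 + 4) mod 4 = 3
Known residues: [1, 2, 3]; need a permutation of 0..3, so missing residue r = 0
Need (1 + s) mod 4 = 0; smallest s = (0 - 1) mod 4 = 3

Answer: 3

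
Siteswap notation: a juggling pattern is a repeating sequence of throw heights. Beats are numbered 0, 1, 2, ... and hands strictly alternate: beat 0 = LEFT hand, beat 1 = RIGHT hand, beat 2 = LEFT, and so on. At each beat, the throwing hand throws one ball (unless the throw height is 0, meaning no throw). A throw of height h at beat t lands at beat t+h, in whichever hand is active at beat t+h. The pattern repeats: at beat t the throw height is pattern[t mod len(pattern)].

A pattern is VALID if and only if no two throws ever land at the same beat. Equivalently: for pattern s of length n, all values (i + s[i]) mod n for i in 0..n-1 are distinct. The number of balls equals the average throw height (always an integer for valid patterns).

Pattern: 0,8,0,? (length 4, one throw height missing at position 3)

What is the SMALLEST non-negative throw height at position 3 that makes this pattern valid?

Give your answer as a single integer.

i=0: (0 + 0) mod 4 = 0
i=1: (1 + 8) mod 4 = 1
i=2: (2 + 0) mod 4 = 2
i=3: s[i]=? (unknown)
Known residues: [0, 1, 2]; need a permutation of 0..3, so missing residue r = 3
Need (3 + s) mod 4 = 3; smallest s = (3 - 3) mod 4 = 0

Answer: 0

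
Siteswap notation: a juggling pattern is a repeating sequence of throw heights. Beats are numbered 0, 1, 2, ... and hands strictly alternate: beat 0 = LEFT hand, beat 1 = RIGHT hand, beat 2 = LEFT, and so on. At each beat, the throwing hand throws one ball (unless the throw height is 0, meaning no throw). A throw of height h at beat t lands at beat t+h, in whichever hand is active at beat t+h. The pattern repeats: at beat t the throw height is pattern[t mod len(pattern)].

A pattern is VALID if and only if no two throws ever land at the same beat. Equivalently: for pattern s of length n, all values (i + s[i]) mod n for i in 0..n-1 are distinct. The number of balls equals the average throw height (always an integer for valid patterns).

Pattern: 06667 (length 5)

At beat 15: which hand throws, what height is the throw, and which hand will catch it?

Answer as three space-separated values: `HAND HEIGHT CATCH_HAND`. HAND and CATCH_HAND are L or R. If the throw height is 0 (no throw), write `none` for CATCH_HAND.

Answer: R 0 none

Derivation:
Beat 15: 15 mod 2 = 1, so hand = R
Throw height = pattern[15 mod 5] = pattern[0] = 0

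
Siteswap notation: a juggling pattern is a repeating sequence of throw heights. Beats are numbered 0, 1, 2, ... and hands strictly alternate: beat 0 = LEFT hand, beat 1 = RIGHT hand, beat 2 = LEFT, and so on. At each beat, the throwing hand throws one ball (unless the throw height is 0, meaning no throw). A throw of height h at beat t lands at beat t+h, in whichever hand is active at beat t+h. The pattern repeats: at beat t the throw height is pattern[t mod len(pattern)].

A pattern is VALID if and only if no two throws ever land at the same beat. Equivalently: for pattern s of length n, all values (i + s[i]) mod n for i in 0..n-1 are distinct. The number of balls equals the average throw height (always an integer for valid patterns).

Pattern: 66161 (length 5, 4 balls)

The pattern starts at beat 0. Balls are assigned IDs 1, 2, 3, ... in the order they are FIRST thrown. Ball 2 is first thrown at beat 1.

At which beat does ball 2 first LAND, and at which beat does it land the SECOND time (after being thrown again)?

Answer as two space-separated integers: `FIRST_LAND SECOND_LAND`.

Beat 0 (L): throw ball1 h=6 -> lands@6:L; in-air after throw: [b1@6:L]
Beat 1 (R): throw ball2 h=6 -> lands@7:R; in-air after throw: [b1@6:L b2@7:R]
Beat 2 (L): throw ball3 h=1 -> lands@3:R; in-air after throw: [b3@3:R b1@6:L b2@7:R]
Beat 3 (R): throw ball3 h=6 -> lands@9:R; in-air after throw: [b1@6:L b2@7:R b3@9:R]
Beat 4 (L): throw ball4 h=1 -> lands@5:R; in-air after throw: [b4@5:R b1@6:L b2@7:R b3@9:R]
Beat 5 (R): throw ball4 h=6 -> lands@11:R; in-air after throw: [b1@6:L b2@7:R b3@9:R b4@11:R]
Beat 6 (L): throw ball1 h=6 -> lands@12:L; in-air after throw: [b2@7:R b3@9:R b4@11:R b1@12:L]
Beat 7 (R): throw ball2 h=1 -> lands@8:L; in-air after throw: [b2@8:L b3@9:R b4@11:R b1@12:L]
Beat 8 (L): throw ball2 h=6 -> lands@14:L; in-air after throw: [b3@9:R b4@11:R b1@12:L b2@14:L]
Ball 2: thrown@1 h=6 -> first land @7; rethrown@7 h=1 -> second land @8

Answer: 7 8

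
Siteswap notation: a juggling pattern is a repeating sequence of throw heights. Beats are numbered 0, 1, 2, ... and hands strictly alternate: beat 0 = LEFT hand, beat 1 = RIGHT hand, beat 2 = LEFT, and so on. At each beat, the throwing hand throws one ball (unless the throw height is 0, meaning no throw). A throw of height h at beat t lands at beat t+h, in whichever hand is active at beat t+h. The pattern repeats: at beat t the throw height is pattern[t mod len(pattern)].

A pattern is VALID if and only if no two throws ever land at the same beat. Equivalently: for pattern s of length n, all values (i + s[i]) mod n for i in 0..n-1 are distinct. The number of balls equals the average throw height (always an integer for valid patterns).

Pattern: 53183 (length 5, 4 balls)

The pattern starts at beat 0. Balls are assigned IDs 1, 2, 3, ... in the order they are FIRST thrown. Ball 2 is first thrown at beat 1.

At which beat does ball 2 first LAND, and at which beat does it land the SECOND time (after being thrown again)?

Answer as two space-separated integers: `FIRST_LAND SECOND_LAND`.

Beat 0 (L): throw ball1 h=5 -> lands@5:R; in-air after throw: [b1@5:R]
Beat 1 (R): throw ball2 h=3 -> lands@4:L; in-air after throw: [b2@4:L b1@5:R]
Beat 2 (L): throw ball3 h=1 -> lands@3:R; in-air after throw: [b3@3:R b2@4:L b1@5:R]
Beat 3 (R): throw ball3 h=8 -> lands@11:R; in-air after throw: [b2@4:L b1@5:R b3@11:R]
Beat 4 (L): throw ball2 h=3 -> lands@7:R; in-air after throw: [b1@5:R b2@7:R b3@11:R]
Beat 5 (R): throw ball1 h=5 -> lands@10:L; in-air after throw: [b2@7:R b1@10:L b3@11:R]
Beat 6 (L): throw ball4 h=3 -> lands@9:R; in-air after throw: [b2@7:R b4@9:R b1@10:L b3@11:R]
Beat 7 (R): throw ball2 h=1 -> lands@8:L; in-air after throw: [b2@8:L b4@9:R b1@10:L b3@11:R]
Ball 2: thrown@1 h=3 -> first land @4; rethrown@4 h=3 -> second land @7

Answer: 4 7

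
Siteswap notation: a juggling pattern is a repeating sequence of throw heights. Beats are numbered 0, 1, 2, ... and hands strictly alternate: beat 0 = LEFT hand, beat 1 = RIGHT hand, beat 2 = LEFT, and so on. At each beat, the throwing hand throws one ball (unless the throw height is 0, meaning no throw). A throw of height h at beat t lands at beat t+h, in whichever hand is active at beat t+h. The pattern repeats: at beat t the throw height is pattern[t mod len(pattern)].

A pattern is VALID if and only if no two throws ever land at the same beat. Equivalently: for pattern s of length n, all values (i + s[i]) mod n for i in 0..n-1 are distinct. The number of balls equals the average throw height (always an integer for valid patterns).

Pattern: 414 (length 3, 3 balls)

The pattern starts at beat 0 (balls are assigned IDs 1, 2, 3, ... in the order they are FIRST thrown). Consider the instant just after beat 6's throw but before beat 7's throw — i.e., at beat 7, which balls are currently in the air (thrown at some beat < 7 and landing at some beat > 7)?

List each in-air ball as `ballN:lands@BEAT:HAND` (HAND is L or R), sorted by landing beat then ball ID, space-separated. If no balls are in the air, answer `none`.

Answer: ball1:lands@9:R ball2:lands@10:L

Derivation:
Beat 0 (L): throw ball1 h=4 -> lands@4:L; in-air after throw: [b1@4:L]
Beat 1 (R): throw ball2 h=1 -> lands@2:L; in-air after throw: [b2@2:L b1@4:L]
Beat 2 (L): throw ball2 h=4 -> lands@6:L; in-air after throw: [b1@4:L b2@6:L]
Beat 3 (R): throw ball3 h=4 -> lands@7:R; in-air after throw: [b1@4:L b2@6:L b3@7:R]
Beat 4 (L): throw ball1 h=1 -> lands@5:R; in-air after throw: [b1@5:R b2@6:L b3@7:R]
Beat 5 (R): throw ball1 h=4 -> lands@9:R; in-air after throw: [b2@6:L b3@7:R b1@9:R]
Beat 6 (L): throw ball2 h=4 -> lands@10:L; in-air after throw: [b3@7:R b1@9:R b2@10:L]
Beat 7 (R): throw ball3 h=1 -> lands@8:L; in-air after throw: [b3@8:L b1@9:R b2@10:L]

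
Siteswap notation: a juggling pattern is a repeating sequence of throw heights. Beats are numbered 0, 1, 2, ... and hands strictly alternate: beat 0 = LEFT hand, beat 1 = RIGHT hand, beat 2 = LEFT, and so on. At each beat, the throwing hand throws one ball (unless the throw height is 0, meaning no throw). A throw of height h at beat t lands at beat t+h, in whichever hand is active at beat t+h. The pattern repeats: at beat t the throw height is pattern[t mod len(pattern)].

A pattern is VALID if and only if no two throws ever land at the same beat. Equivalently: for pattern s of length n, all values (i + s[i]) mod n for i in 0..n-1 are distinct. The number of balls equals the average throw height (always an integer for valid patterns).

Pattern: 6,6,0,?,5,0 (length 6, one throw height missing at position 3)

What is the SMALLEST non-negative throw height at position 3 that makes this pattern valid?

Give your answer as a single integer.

Answer: 1

Derivation:
i=0: (0 + 6) mod 6 = 0
i=1: (1 + 6) mod 6 = 1
i=2: (2 + 0) mod 6 = 2
i=3: s[i]=? (unknown)
i=4: (4 + 5) mod 6 = 3
i=5: (5 + 0) mod 6 = 5
Known residues: [0, 1, 2, 3, 5]; need a permutation of 0..5, so missing residue r = 4
Need (3 + s) mod 6 = 4; smallest s = (4 - 3) mod 6 = 1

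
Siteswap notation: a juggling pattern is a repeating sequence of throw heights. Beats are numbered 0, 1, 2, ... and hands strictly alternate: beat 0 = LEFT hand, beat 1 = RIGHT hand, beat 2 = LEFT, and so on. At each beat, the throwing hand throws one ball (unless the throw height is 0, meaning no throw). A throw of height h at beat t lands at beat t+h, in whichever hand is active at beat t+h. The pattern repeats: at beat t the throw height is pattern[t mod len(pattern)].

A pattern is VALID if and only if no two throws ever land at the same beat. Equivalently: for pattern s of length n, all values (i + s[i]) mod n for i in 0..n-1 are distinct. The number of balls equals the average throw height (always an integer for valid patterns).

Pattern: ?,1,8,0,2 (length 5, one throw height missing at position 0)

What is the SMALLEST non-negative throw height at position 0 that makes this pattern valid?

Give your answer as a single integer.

Answer: 4

Derivation:
i=0: s[i]=? (unknown)
i=1: (1 + 1) mod 5 = 2
i=2: (2 + 8) mod 5 = 0
i=3: (3 + 0) mod 5 = 3
i=4: (4 + 2) mod 5 = 1
Known residues: [0, 1, 2, 3]; need a permutation of 0..4, so missing residue r = 4
Need (0 + s) mod 5 = 4; smallest s = (4 - 0) mod 5 = 4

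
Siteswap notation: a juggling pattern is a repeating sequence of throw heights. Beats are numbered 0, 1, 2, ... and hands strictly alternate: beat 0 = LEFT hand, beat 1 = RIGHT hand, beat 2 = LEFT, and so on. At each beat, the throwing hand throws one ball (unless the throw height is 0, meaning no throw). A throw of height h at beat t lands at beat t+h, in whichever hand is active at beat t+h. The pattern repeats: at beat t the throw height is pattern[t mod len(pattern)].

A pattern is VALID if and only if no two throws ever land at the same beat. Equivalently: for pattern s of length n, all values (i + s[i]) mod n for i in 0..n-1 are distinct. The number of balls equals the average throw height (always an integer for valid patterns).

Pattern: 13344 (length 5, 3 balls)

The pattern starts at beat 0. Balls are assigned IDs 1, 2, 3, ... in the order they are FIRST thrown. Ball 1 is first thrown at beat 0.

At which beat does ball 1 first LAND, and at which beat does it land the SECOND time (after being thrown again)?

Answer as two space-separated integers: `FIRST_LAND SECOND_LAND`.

Answer: 1 4

Derivation:
Beat 0 (L): throw ball1 h=1 -> lands@1:R; in-air after throw: [b1@1:R]
Beat 1 (R): throw ball1 h=3 -> lands@4:L; in-air after throw: [b1@4:L]
Beat 2 (L): throw ball2 h=3 -> lands@5:R; in-air after throw: [b1@4:L b2@5:R]
Beat 3 (R): throw ball3 h=4 -> lands@7:R; in-air after throw: [b1@4:L b2@5:R b3@7:R]
Beat 4 (L): throw ball1 h=4 -> lands@8:L; in-air after throw: [b2@5:R b3@7:R b1@8:L]
Ball 1: thrown@0 h=1 -> first land @1; rethrown@1 h=3 -> second land @4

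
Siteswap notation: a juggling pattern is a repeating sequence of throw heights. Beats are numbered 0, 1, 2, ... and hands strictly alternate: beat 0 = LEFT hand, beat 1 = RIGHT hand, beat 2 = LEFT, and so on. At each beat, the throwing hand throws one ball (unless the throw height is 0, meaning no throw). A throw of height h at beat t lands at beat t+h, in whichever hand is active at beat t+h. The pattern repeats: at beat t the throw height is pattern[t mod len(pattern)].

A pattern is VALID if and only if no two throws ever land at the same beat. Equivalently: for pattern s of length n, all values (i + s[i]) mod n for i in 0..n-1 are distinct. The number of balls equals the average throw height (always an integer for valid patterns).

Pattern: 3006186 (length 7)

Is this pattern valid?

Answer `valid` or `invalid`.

Answer: invalid

Derivation:
i=0: (i + s[i]) mod n = (0 + 3) mod 7 = 3
i=1: (i + s[i]) mod n = (1 + 0) mod 7 = 1
i=2: (i + s[i]) mod n = (2 + 0) mod 7 = 2
i=3: (i + s[i]) mod n = (3 + 6) mod 7 = 2
i=4: (i + s[i]) mod n = (4 + 1) mod 7 = 5
i=5: (i + s[i]) mod n = (5 + 8) mod 7 = 6
i=6: (i + s[i]) mod n = (6 + 6) mod 7 = 5
Residues: [3, 1, 2, 2, 5, 6, 5], distinct: False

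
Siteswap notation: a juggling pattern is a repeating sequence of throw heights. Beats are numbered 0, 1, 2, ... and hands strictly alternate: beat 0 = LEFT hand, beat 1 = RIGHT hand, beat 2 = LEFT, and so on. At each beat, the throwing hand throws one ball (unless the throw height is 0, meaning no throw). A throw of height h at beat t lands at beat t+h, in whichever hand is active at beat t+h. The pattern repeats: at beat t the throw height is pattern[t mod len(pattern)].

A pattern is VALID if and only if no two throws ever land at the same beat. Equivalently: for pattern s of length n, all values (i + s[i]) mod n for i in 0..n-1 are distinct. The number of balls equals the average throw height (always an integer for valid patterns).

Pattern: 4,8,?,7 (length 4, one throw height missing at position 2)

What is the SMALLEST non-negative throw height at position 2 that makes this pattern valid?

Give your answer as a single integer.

Answer: 1

Derivation:
i=0: (0 + 4) mod 4 = 0
i=1: (1 + 8) mod 4 = 1
i=2: s[i]=? (unknown)
i=3: (3 + 7) mod 4 = 2
Known residues: [0, 1, 2]; need a permutation of 0..3, so missing residue r = 3
Need (2 + s) mod 4 = 3; smallest s = (3 - 2) mod 4 = 1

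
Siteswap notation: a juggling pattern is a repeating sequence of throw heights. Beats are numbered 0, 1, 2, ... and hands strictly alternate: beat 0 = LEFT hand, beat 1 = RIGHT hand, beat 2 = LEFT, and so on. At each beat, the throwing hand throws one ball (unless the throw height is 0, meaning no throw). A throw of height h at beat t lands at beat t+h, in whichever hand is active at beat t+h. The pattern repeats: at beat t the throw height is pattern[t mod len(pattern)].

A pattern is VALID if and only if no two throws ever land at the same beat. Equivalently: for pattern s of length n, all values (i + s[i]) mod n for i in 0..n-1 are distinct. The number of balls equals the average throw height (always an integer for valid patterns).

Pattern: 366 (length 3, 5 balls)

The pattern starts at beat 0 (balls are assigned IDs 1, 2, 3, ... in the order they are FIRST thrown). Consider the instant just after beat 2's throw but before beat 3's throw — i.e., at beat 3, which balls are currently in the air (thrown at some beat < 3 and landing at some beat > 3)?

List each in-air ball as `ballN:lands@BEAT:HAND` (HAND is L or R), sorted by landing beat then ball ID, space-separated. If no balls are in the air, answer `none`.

Answer: ball2:lands@7:R ball3:lands@8:L

Derivation:
Beat 0 (L): throw ball1 h=3 -> lands@3:R; in-air after throw: [b1@3:R]
Beat 1 (R): throw ball2 h=6 -> lands@7:R; in-air after throw: [b1@3:R b2@7:R]
Beat 2 (L): throw ball3 h=6 -> lands@8:L; in-air after throw: [b1@3:R b2@7:R b3@8:L]
Beat 3 (R): throw ball1 h=3 -> lands@6:L; in-air after throw: [b1@6:L b2@7:R b3@8:L]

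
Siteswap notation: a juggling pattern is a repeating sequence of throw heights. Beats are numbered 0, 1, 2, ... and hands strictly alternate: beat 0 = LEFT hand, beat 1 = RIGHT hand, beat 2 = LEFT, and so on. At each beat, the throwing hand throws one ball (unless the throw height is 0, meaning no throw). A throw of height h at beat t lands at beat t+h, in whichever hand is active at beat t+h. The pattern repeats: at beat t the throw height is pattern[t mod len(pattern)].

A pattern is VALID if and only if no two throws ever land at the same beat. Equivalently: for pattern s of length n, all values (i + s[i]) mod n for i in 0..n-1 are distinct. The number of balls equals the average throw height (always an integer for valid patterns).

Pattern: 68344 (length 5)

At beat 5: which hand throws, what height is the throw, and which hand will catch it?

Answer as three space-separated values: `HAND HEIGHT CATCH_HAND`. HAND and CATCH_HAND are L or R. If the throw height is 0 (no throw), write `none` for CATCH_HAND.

Beat 5: 5 mod 2 = 1, so hand = R
Throw height = pattern[5 mod 5] = pattern[0] = 6
Lands at beat 5+6=11, 11 mod 2 = 1, so catch hand = R

Answer: R 6 R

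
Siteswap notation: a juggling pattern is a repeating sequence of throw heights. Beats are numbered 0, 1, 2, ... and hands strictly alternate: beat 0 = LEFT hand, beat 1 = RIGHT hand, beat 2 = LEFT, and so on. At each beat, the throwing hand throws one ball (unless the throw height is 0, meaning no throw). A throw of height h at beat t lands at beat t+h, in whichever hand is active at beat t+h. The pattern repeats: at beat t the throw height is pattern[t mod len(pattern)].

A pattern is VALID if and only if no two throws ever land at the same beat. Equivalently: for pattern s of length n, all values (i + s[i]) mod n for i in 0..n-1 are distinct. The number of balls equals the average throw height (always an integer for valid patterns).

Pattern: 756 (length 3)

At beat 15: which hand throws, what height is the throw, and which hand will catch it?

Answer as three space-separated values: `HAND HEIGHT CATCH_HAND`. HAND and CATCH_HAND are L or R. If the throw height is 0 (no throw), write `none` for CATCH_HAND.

Beat 15: 15 mod 2 = 1, so hand = R
Throw height = pattern[15 mod 3] = pattern[0] = 7
Lands at beat 15+7=22, 22 mod 2 = 0, so catch hand = L

Answer: R 7 L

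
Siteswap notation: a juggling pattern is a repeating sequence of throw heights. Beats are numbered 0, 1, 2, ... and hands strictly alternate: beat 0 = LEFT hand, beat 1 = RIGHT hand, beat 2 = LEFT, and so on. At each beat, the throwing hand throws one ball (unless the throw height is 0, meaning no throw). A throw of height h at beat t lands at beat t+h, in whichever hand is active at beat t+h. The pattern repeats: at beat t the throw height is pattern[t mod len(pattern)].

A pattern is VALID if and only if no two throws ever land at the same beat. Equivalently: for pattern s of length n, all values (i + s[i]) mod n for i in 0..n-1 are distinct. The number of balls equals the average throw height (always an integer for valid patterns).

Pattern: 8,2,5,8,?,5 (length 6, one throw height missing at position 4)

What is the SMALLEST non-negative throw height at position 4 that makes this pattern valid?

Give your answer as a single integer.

i=0: (0 + 8) mod 6 = 2
i=1: (1 + 2) mod 6 = 3
i=2: (2 + 5) mod 6 = 1
i=3: (3 + 8) mod 6 = 5
i=4: s[i]=? (unknown)
i=5: (5 + 5) mod 6 = 4
Known residues: [1, 2, 3, 4, 5]; need a permutation of 0..5, so missing residue r = 0
Need (4 + s) mod 6 = 0; smallest s = (0 - 4) mod 6 = 2

Answer: 2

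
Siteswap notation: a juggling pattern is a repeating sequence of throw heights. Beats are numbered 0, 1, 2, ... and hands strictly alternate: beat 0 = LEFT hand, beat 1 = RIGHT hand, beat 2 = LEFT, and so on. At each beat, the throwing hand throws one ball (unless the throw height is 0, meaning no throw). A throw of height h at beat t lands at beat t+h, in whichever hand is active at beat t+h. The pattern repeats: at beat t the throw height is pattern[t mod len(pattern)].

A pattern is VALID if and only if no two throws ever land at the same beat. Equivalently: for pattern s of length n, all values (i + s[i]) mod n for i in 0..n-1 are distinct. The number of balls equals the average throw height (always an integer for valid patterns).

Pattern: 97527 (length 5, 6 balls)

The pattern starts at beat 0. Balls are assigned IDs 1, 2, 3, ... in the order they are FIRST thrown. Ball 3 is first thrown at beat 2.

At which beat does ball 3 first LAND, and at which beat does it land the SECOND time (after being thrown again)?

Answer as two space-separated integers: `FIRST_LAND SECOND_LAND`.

Answer: 7 12

Derivation:
Beat 0 (L): throw ball1 h=9 -> lands@9:R; in-air after throw: [b1@9:R]
Beat 1 (R): throw ball2 h=7 -> lands@8:L; in-air after throw: [b2@8:L b1@9:R]
Beat 2 (L): throw ball3 h=5 -> lands@7:R; in-air after throw: [b3@7:R b2@8:L b1@9:R]
Beat 3 (R): throw ball4 h=2 -> lands@5:R; in-air after throw: [b4@5:R b3@7:R b2@8:L b1@9:R]
Beat 4 (L): throw ball5 h=7 -> lands@11:R; in-air after throw: [b4@5:R b3@7:R b2@8:L b1@9:R b5@11:R]
Beat 5 (R): throw ball4 h=9 -> lands@14:L; in-air after throw: [b3@7:R b2@8:L b1@9:R b5@11:R b4@14:L]
Beat 6 (L): throw ball6 h=7 -> lands@13:R; in-air after throw: [b3@7:R b2@8:L b1@9:R b5@11:R b6@13:R b4@14:L]
Beat 7 (R): throw ball3 h=5 -> lands@12:L; in-air after throw: [b2@8:L b1@9:R b5@11:R b3@12:L b6@13:R b4@14:L]
Beat 8 (L): throw ball2 h=2 -> lands@10:L; in-air after throw: [b1@9:R b2@10:L b5@11:R b3@12:L b6@13:R b4@14:L]
Beat 9 (R): throw ball1 h=7 -> lands@16:L; in-air after throw: [b2@10:L b5@11:R b3@12:L b6@13:R b4@14:L b1@16:L]
Beat 10 (L): throw ball2 h=9 -> lands@19:R; in-air after throw: [b5@11:R b3@12:L b6@13:R b4@14:L b1@16:L b2@19:R]
Beat 11 (R): throw ball5 h=7 -> lands@18:L; in-air after throw: [b3@12:L b6@13:R b4@14:L b1@16:L b5@18:L b2@19:R]
Beat 12 (L): throw ball3 h=5 -> lands@17:R; in-air after throw: [b6@13:R b4@14:L b1@16:L b3@17:R b5@18:L b2@19:R]
Ball 3: thrown@2 h=5 -> first land @7; rethrown@7 h=5 -> second land @12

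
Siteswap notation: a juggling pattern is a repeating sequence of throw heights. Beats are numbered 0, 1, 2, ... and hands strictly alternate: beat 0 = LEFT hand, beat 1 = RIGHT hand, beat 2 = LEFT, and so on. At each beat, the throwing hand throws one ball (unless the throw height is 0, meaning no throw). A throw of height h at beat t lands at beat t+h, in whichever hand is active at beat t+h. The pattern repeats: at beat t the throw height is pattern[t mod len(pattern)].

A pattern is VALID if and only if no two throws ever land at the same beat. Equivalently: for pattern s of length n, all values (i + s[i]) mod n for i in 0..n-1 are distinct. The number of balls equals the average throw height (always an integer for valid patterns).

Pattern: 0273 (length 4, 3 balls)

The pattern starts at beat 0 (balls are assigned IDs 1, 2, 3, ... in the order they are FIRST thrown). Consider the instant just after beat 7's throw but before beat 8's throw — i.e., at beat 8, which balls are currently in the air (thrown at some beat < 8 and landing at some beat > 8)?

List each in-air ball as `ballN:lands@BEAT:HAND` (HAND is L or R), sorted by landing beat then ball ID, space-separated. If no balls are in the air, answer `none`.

Beat 1 (R): throw ball1 h=2 -> lands@3:R; in-air after throw: [b1@3:R]
Beat 2 (L): throw ball2 h=7 -> lands@9:R; in-air after throw: [b1@3:R b2@9:R]
Beat 3 (R): throw ball1 h=3 -> lands@6:L; in-air after throw: [b1@6:L b2@9:R]
Beat 5 (R): throw ball3 h=2 -> lands@7:R; in-air after throw: [b1@6:L b3@7:R b2@9:R]
Beat 6 (L): throw ball1 h=7 -> lands@13:R; in-air after throw: [b3@7:R b2@9:R b1@13:R]
Beat 7 (R): throw ball3 h=3 -> lands@10:L; in-air after throw: [b2@9:R b3@10:L b1@13:R]

Answer: ball2:lands@9:R ball3:lands@10:L ball1:lands@13:R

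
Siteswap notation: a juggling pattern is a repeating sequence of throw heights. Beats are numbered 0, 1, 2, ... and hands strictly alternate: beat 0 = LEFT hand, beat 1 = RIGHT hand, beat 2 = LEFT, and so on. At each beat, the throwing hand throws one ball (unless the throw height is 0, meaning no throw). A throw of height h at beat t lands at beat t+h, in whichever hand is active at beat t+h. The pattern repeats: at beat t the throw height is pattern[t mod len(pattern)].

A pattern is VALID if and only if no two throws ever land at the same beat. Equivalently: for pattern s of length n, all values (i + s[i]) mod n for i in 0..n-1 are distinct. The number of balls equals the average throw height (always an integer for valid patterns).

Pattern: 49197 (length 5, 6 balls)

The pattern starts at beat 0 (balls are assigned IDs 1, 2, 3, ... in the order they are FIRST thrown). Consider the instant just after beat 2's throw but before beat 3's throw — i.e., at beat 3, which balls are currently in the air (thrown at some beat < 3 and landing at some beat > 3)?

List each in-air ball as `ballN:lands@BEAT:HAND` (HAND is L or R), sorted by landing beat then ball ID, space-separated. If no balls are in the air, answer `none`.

Beat 0 (L): throw ball1 h=4 -> lands@4:L; in-air after throw: [b1@4:L]
Beat 1 (R): throw ball2 h=9 -> lands@10:L; in-air after throw: [b1@4:L b2@10:L]
Beat 2 (L): throw ball3 h=1 -> lands@3:R; in-air after throw: [b3@3:R b1@4:L b2@10:L]
Beat 3 (R): throw ball3 h=9 -> lands@12:L; in-air after throw: [b1@4:L b2@10:L b3@12:L]

Answer: ball1:lands@4:L ball2:lands@10:L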